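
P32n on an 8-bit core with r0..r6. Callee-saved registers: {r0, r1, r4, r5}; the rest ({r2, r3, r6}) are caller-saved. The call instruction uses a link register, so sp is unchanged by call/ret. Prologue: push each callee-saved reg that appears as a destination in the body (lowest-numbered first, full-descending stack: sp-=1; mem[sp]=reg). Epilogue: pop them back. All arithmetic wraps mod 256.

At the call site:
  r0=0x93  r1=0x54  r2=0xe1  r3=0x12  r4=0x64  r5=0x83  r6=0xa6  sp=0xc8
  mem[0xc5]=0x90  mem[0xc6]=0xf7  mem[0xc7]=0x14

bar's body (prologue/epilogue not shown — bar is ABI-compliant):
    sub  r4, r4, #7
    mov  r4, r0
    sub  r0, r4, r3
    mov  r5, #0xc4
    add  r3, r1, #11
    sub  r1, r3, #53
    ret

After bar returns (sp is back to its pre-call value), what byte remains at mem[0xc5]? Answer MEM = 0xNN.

prologue: push r0 → mem[0xc7]=0x93, sp=0xc7
prologue: push r1 → mem[0xc6]=0x54, sp=0xc6
prologue: push r4 → mem[0xc5]=0x64, sp=0xc5
prologue: push r5 → mem[0xc4]=0x83, sp=0xc4
body[0] sub  r4, r4, #7 → r4=0x5d
body[1] mov  r4, r0 → r4=0x93
body[2] sub  r0, r4, r3 → r0=0x81
body[3] mov  r5, #0xc4 → r5=0xc4
body[4] add  r3, r1, #11 → r3=0x5f
body[5] sub  r1, r3, #53 → r1=0x2a
epilogue: pop r5=0x83, sp=0xc5
epilogue: pop r4=0x64, sp=0xc6
epilogue: pop r1=0x54, sp=0xc7
epilogue: pop r0=0x93, sp=0xc8
prologue pushed ['r0', 'r1', 'r4', 'r5'] at ['0xc7', '0xc6', '0xc5', '0xc4']

MEM = 0x64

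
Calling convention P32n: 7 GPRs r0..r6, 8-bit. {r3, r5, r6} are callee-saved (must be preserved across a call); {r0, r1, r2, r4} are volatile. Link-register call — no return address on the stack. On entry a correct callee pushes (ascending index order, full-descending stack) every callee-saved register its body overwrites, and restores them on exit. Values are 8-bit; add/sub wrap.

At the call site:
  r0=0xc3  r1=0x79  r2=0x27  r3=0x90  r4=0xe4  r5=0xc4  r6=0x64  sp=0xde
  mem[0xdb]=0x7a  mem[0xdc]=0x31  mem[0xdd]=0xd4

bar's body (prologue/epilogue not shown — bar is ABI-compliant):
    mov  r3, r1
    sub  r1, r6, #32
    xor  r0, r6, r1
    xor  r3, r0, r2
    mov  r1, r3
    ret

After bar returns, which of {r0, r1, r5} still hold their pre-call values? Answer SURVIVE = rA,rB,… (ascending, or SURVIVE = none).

SURVIVE = r5

prologue: push r3 -> mem[0xdd]=0x90, sp=0xdd
body[0] mov  r3, r1 -> r3=0x79
body[1] sub  r1, r6, #32 -> r1=0x44
body[2] xor  r0, r6, r1 -> r0=0x20
body[3] xor  r3, r0, r2 -> r3=0x07
body[4] mov  r1, r3 -> r1=0x07
epilogue: pop r3=0x90, sp=0xde
r0: caller-saved, written=True
r1: caller-saved, written=True
r5: callee-saved, written=False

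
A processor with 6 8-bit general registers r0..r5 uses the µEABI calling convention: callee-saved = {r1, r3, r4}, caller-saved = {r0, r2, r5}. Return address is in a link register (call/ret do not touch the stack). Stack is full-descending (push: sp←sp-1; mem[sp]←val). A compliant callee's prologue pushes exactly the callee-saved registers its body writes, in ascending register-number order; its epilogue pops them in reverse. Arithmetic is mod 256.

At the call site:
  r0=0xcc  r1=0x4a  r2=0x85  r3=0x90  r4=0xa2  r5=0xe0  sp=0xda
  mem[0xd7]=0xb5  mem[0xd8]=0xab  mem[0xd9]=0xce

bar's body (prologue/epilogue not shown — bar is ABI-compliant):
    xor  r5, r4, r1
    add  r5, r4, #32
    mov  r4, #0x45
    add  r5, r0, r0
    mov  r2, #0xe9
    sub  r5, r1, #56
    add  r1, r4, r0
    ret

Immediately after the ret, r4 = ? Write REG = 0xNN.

prologue: push r1 → mem[0xd9]=0x4a, sp=0xd9
prologue: push r4 → mem[0xd8]=0xa2, sp=0xd8
body[0] xor  r5, r4, r1 → r5=0xe8
body[1] add  r5, r4, #32 → r5=0xc2
body[2] mov  r4, #0x45 → r4=0x45
body[3] add  r5, r0, r0 → r5=0x98
body[4] mov  r2, #0xe9 → r2=0xe9
body[5] sub  r5, r1, #56 → r5=0x12
body[6] add  r1, r4, r0 → r1=0x11
epilogue: pop r4=0xa2, sp=0xd9
epilogue: pop r1=0x4a, sp=0xda
r4 is callee-saved → restored

REG = 0xa2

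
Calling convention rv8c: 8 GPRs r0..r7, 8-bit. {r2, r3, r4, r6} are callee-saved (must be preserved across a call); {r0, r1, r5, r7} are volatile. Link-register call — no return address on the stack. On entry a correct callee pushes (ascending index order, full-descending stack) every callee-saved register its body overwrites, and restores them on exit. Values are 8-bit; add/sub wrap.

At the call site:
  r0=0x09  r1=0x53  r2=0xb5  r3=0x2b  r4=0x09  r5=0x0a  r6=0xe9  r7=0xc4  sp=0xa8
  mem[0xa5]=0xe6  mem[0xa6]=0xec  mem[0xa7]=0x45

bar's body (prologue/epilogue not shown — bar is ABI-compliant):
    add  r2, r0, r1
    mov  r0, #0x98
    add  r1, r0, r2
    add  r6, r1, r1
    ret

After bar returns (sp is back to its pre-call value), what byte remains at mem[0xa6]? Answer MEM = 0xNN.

MEM = 0xe9

prologue: push r2 -> mem[0xa7]=0xb5, sp=0xa7
prologue: push r6 -> mem[0xa6]=0xe9, sp=0xa6
body[0] add  r2, r0, r1 -> r2=0x5c
body[1] mov  r0, #0x98 -> r0=0x98
body[2] add  r1, r0, r2 -> r1=0xf4
body[3] add  r6, r1, r1 -> r6=0xe8
epilogue: pop r6=0xe9, sp=0xa7
epilogue: pop r2=0xb5, sp=0xa8
prologue pushed ['r2', 'r6'] at ['0xa7', '0xa6']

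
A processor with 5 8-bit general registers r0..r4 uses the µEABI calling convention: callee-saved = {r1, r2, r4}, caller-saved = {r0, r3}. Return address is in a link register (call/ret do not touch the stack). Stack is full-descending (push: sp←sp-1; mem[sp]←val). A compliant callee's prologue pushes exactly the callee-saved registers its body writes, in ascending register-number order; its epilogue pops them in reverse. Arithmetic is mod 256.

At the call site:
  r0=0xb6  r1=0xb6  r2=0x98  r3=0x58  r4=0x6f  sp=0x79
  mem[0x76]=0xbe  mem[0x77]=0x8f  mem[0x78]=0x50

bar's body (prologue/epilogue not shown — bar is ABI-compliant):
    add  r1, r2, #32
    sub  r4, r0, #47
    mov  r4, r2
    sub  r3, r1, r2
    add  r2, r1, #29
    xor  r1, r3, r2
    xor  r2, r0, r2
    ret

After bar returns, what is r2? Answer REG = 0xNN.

REG = 0x98

prologue: push r1 -> mem[0x78]=0xb6, sp=0x78
prologue: push r2 -> mem[0x77]=0x98, sp=0x77
prologue: push r4 -> mem[0x76]=0x6f, sp=0x76
body[0] add  r1, r2, #32 -> r1=0xb8
body[1] sub  r4, r0, #47 -> r4=0x87
body[2] mov  r4, r2 -> r4=0x98
body[3] sub  r3, r1, r2 -> r3=0x20
body[4] add  r2, r1, #29 -> r2=0xd5
body[5] xor  r1, r3, r2 -> r1=0xf5
body[6] xor  r2, r0, r2 -> r2=0x63
epilogue: pop r4=0x6f, sp=0x77
epilogue: pop r2=0x98, sp=0x78
epilogue: pop r1=0xb6, sp=0x79
r2 is callee-saved -> restored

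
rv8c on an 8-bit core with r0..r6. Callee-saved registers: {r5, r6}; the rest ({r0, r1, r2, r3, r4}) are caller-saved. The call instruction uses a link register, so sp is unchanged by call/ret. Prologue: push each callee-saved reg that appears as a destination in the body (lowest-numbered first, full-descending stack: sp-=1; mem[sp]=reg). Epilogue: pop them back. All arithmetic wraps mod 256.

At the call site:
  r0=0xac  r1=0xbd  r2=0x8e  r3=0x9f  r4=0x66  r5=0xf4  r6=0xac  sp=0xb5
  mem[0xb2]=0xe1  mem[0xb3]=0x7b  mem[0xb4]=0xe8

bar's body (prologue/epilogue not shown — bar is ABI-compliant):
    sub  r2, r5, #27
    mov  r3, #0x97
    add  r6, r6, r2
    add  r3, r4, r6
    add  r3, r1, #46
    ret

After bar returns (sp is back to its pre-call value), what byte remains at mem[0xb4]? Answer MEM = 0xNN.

MEM = 0xac

prologue: push r6 -> mem[0xb4]=0xac, sp=0xb4
body[0] sub  r2, r5, #27 -> r2=0xd9
body[1] mov  r3, #0x97 -> r3=0x97
body[2] add  r6, r6, r2 -> r6=0x85
body[3] add  r3, r4, r6 -> r3=0xeb
body[4] add  r3, r1, #46 -> r3=0xeb
epilogue: pop r6=0xac, sp=0xb5
prologue pushed ['r6'] at ['0xb4']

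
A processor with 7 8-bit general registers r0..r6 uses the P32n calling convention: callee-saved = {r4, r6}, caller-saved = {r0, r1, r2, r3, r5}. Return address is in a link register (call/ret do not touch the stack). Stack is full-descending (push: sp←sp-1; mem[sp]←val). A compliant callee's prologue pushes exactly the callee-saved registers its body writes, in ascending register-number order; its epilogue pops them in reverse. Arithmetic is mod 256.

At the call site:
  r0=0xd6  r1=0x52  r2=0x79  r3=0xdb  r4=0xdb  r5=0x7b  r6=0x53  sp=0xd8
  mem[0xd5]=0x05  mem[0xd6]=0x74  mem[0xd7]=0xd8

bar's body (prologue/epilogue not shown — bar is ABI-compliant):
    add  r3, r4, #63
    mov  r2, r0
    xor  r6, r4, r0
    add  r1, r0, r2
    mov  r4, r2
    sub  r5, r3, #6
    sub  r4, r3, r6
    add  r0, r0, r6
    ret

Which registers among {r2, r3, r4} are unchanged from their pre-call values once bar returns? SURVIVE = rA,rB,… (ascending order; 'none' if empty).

SURVIVE = r4

prologue: push r4 -> mem[0xd7]=0xdb, sp=0xd7
prologue: push r6 -> mem[0xd6]=0x53, sp=0xd6
body[0] add  r3, r4, #63 -> r3=0x1a
body[1] mov  r2, r0 -> r2=0xd6
body[2] xor  r6, r4, r0 -> r6=0x0d
body[3] add  r1, r0, r2 -> r1=0xac
body[4] mov  r4, r2 -> r4=0xd6
body[5] sub  r5, r3, #6 -> r5=0x14
body[6] sub  r4, r3, r6 -> r4=0x0d
body[7] add  r0, r0, r6 -> r0=0xe3
epilogue: pop r6=0x53, sp=0xd7
epilogue: pop r4=0xdb, sp=0xd8
r2: caller-saved, written=True
r3: caller-saved, written=True
r4: callee-saved, written=True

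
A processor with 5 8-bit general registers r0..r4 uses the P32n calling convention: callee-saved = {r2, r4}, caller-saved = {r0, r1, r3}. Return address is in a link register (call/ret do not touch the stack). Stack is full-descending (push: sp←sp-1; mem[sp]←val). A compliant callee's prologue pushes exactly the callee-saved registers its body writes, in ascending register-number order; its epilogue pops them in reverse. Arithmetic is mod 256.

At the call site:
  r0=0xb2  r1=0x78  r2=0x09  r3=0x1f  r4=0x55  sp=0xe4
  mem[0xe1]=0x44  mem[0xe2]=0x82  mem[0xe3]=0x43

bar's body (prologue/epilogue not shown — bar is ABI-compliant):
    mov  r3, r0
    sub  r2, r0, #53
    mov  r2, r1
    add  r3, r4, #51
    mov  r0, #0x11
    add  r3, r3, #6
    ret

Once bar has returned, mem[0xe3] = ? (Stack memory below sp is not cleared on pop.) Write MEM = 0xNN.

prologue: push r2 -> mem[0xe3]=0x09, sp=0xe3
body[0] mov  r3, r0 -> r3=0xb2
body[1] sub  r2, r0, #53 -> r2=0x7d
body[2] mov  r2, r1 -> r2=0x78
body[3] add  r3, r4, #51 -> r3=0x88
body[4] mov  r0, #0x11 -> r0=0x11
body[5] add  r3, r3, #6 -> r3=0x8e
epilogue: pop r2=0x09, sp=0xe4
prologue pushed ['r2'] at ['0xe3']

MEM = 0x09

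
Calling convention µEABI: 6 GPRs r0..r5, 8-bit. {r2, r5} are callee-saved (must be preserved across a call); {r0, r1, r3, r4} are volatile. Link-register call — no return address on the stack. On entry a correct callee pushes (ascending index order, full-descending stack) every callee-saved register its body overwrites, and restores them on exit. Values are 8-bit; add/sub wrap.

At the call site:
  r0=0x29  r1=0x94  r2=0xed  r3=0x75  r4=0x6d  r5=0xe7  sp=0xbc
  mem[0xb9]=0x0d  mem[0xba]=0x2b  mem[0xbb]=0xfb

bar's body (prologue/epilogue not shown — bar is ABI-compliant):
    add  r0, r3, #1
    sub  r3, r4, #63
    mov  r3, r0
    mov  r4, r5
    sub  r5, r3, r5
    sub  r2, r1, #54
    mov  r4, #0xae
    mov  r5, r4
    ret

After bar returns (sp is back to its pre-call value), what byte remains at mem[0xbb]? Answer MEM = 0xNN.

prologue: push r2 -> mem[0xbb]=0xed, sp=0xbb
prologue: push r5 -> mem[0xba]=0xe7, sp=0xba
body[0] add  r0, r3, #1 -> r0=0x76
body[1] sub  r3, r4, #63 -> r3=0x2e
body[2] mov  r3, r0 -> r3=0x76
body[3] mov  r4, r5 -> r4=0xe7
body[4] sub  r5, r3, r5 -> r5=0x8f
body[5] sub  r2, r1, #54 -> r2=0x5e
body[6] mov  r4, #0xae -> r4=0xae
body[7] mov  r5, r4 -> r5=0xae
epilogue: pop r5=0xe7, sp=0xbb
epilogue: pop r2=0xed, sp=0xbc
prologue pushed ['r2', 'r5'] at ['0xbb', '0xba']

MEM = 0xed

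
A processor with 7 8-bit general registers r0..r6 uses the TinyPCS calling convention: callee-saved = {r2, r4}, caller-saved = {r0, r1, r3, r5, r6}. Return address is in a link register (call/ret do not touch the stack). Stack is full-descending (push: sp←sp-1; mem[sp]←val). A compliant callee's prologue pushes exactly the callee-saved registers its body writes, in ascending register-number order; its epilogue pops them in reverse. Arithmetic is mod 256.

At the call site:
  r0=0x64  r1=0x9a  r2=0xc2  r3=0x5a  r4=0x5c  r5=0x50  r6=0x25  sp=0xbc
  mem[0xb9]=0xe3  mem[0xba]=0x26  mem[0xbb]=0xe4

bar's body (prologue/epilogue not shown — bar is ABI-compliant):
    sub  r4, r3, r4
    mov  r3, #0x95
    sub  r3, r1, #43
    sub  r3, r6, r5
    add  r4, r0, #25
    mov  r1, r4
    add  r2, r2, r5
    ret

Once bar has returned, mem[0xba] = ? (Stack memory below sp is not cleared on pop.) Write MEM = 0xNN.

prologue: push r2 -> mem[0xbb]=0xc2, sp=0xbb
prologue: push r4 -> mem[0xba]=0x5c, sp=0xba
body[0] sub  r4, r3, r4 -> r4=0xfe
body[1] mov  r3, #0x95 -> r3=0x95
body[2] sub  r3, r1, #43 -> r3=0x6f
body[3] sub  r3, r6, r5 -> r3=0xd5
body[4] add  r4, r0, #25 -> r4=0x7d
body[5] mov  r1, r4 -> r1=0x7d
body[6] add  r2, r2, r5 -> r2=0x12
epilogue: pop r4=0x5c, sp=0xbb
epilogue: pop r2=0xc2, sp=0xbc
prologue pushed ['r2', 'r4'] at ['0xbb', '0xba']

MEM = 0x5c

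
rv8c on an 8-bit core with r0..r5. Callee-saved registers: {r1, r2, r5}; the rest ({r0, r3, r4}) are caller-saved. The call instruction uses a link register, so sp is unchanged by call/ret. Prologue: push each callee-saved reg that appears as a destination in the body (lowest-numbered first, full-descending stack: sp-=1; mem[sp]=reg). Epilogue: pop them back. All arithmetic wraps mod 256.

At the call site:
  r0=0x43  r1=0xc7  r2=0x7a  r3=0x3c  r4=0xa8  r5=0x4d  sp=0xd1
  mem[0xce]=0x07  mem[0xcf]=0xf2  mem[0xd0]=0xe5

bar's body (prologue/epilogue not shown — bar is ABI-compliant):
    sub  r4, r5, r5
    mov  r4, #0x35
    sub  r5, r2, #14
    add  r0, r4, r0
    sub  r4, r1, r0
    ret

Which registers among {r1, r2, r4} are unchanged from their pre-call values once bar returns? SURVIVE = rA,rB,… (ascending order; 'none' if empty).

SURVIVE = r1,r2

prologue: push r5 → mem[0xd0]=0x4d, sp=0xd0
body[0] sub  r4, r5, r5 → r4=0x00
body[1] mov  r4, #0x35 → r4=0x35
body[2] sub  r5, r2, #14 → r5=0x6c
body[3] add  r0, r4, r0 → r0=0x78
body[4] sub  r4, r1, r0 → r4=0x4f
epilogue: pop r5=0x4d, sp=0xd1
r1: callee-saved, written=False
r2: callee-saved, written=False
r4: caller-saved, written=True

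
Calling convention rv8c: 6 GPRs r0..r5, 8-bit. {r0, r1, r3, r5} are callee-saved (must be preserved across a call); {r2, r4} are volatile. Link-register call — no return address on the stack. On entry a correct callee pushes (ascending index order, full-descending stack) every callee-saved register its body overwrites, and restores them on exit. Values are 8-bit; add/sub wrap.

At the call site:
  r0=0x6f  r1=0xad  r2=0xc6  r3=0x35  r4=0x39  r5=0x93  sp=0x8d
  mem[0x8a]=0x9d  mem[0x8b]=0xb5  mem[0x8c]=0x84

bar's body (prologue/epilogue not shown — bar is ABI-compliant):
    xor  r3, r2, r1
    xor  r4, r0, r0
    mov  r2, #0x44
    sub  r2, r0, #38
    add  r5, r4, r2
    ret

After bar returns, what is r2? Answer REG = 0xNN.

REG = 0x49

prologue: push r3 → mem[0x8c]=0x35, sp=0x8c
prologue: push r5 → mem[0x8b]=0x93, sp=0x8b
body[0] xor  r3, r2, r1 → r3=0x6b
body[1] xor  r4, r0, r0 → r4=0x00
body[2] mov  r2, #0x44 → r2=0x44
body[3] sub  r2, r0, #38 → r2=0x49
body[4] add  r5, r4, r2 → r5=0x49
epilogue: pop r5=0x93, sp=0x8c
epilogue: pop r3=0x35, sp=0x8d
r2 is caller-saved → body value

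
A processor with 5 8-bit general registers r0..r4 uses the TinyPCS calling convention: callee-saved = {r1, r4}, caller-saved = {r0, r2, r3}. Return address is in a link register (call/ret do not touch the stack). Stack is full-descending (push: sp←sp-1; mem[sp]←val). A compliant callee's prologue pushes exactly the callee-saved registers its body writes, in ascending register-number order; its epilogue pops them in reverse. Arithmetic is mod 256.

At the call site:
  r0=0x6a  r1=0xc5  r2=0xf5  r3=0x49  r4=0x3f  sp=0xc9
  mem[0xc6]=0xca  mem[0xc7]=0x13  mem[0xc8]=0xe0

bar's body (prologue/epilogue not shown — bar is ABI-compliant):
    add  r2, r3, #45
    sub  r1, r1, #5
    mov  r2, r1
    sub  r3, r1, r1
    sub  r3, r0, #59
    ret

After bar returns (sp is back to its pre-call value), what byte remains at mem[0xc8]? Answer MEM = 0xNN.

MEM = 0xc5

prologue: push r1 -> mem[0xc8]=0xc5, sp=0xc8
body[0] add  r2, r3, #45 -> r2=0x76
body[1] sub  r1, r1, #5 -> r1=0xc0
body[2] mov  r2, r1 -> r2=0xc0
body[3] sub  r3, r1, r1 -> r3=0x00
body[4] sub  r3, r0, #59 -> r3=0x2f
epilogue: pop r1=0xc5, sp=0xc9
prologue pushed ['r1'] at ['0xc8']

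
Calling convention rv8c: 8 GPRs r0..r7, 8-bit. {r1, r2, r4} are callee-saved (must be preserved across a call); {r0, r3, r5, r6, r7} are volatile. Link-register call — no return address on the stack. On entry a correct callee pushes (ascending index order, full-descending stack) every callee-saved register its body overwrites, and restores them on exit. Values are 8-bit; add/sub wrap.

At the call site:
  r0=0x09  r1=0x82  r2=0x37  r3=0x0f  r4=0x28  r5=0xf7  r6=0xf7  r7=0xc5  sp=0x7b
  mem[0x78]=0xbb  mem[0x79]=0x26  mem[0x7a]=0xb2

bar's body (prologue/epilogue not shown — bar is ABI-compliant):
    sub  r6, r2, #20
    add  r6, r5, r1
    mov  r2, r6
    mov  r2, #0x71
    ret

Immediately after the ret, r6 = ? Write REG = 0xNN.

REG = 0x79

prologue: push r2 -> mem[0x7a]=0x37, sp=0x7a
body[0] sub  r6, r2, #20 -> r6=0x23
body[1] add  r6, r5, r1 -> r6=0x79
body[2] mov  r2, r6 -> r2=0x79
body[3] mov  r2, #0x71 -> r2=0x71
epilogue: pop r2=0x37, sp=0x7b
r6 is caller-saved -> body value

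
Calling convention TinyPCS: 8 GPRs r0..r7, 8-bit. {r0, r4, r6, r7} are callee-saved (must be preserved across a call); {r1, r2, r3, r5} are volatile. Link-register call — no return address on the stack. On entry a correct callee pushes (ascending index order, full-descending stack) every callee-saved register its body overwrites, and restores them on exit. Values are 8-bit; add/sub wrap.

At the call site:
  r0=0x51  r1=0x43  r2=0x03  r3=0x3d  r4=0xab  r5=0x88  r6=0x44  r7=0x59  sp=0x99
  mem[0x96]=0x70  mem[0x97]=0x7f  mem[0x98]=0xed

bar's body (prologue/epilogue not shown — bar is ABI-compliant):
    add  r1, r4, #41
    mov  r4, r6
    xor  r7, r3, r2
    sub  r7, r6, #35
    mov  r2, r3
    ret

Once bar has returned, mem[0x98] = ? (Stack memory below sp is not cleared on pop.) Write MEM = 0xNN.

prologue: push r4 -> mem[0x98]=0xab, sp=0x98
prologue: push r7 -> mem[0x97]=0x59, sp=0x97
body[0] add  r1, r4, #41 -> r1=0xd4
body[1] mov  r4, r6 -> r4=0x44
body[2] xor  r7, r3, r2 -> r7=0x3e
body[3] sub  r7, r6, #35 -> r7=0x21
body[4] mov  r2, r3 -> r2=0x3d
epilogue: pop r7=0x59, sp=0x98
epilogue: pop r4=0xab, sp=0x99
prologue pushed ['r4', 'r7'] at ['0x98', '0x97']

MEM = 0xab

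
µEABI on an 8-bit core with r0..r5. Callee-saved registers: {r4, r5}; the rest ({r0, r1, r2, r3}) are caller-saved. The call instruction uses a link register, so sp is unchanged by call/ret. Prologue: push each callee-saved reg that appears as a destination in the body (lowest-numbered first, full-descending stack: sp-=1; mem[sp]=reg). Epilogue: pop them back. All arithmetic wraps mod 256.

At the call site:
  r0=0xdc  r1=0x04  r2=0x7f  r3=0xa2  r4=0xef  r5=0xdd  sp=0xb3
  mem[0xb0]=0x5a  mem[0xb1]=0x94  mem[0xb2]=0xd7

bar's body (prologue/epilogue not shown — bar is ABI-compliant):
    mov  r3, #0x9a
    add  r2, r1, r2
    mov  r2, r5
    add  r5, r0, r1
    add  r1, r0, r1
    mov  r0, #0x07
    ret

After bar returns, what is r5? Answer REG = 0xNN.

REG = 0xdd

prologue: push r5 → mem[0xb2]=0xdd, sp=0xb2
body[0] mov  r3, #0x9a → r3=0x9a
body[1] add  r2, r1, r2 → r2=0x83
body[2] mov  r2, r5 → r2=0xdd
body[3] add  r5, r0, r1 → r5=0xe0
body[4] add  r1, r0, r1 → r1=0xe0
body[5] mov  r0, #0x07 → r0=0x07
epilogue: pop r5=0xdd, sp=0xb3
r5 is callee-saved → restored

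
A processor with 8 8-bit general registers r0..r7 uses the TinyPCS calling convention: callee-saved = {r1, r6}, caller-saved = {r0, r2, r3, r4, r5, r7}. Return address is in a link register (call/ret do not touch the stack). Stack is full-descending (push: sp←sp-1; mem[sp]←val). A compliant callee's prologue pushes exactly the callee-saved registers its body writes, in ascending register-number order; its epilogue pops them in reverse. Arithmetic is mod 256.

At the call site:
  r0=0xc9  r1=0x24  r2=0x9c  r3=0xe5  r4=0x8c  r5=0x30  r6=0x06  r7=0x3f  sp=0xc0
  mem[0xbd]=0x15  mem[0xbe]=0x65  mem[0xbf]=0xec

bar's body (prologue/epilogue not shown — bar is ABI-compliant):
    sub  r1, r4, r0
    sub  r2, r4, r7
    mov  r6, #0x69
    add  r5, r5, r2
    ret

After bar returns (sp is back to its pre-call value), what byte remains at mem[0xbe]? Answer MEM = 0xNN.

MEM = 0x06

prologue: push r1 -> mem[0xbf]=0x24, sp=0xbf
prologue: push r6 -> mem[0xbe]=0x06, sp=0xbe
body[0] sub  r1, r4, r0 -> r1=0xc3
body[1] sub  r2, r4, r7 -> r2=0x4d
body[2] mov  r6, #0x69 -> r6=0x69
body[3] add  r5, r5, r2 -> r5=0x7d
epilogue: pop r6=0x06, sp=0xbf
epilogue: pop r1=0x24, sp=0xc0
prologue pushed ['r1', 'r6'] at ['0xbf', '0xbe']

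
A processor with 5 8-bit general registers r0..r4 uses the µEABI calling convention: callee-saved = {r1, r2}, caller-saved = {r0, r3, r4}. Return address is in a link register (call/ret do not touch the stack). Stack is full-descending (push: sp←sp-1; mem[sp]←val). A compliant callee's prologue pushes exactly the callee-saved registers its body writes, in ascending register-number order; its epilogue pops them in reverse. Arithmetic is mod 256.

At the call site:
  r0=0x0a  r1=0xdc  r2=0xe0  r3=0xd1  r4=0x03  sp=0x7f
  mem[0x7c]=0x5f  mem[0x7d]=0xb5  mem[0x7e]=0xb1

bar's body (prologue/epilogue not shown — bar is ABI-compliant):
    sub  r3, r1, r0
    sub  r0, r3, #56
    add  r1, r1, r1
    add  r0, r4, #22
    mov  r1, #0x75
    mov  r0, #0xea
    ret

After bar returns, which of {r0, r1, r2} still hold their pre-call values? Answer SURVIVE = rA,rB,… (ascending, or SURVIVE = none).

SURVIVE = r1,r2

prologue: push r1 -> mem[0x7e]=0xdc, sp=0x7e
body[0] sub  r3, r1, r0 -> r3=0xd2
body[1] sub  r0, r3, #56 -> r0=0x9a
body[2] add  r1, r1, r1 -> r1=0xb8
body[3] add  r0, r4, #22 -> r0=0x19
body[4] mov  r1, #0x75 -> r1=0x75
body[5] mov  r0, #0xea -> r0=0xea
epilogue: pop r1=0xdc, sp=0x7f
r0: caller-saved, written=True
r1: callee-saved, written=True
r2: callee-saved, written=False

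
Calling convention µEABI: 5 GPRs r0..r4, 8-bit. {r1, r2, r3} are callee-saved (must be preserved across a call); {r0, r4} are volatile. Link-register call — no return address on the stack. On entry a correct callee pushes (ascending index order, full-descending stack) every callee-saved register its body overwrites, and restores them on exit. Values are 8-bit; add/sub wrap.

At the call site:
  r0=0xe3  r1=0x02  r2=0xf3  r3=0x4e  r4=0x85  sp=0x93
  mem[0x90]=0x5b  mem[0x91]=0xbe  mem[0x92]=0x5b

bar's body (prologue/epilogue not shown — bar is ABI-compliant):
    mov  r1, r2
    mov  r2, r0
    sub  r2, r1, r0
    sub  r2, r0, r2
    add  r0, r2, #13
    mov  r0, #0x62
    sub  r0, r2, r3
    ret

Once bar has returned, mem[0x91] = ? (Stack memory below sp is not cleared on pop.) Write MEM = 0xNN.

prologue: push r1 -> mem[0x92]=0x02, sp=0x92
prologue: push r2 -> mem[0x91]=0xf3, sp=0x91
body[0] mov  r1, r2 -> r1=0xf3
body[1] mov  r2, r0 -> r2=0xe3
body[2] sub  r2, r1, r0 -> r2=0x10
body[3] sub  r2, r0, r2 -> r2=0xd3
body[4] add  r0, r2, #13 -> r0=0xe0
body[5] mov  r0, #0x62 -> r0=0x62
body[6] sub  r0, r2, r3 -> r0=0x85
epilogue: pop r2=0xf3, sp=0x92
epilogue: pop r1=0x02, sp=0x93
prologue pushed ['r1', 'r2'] at ['0x92', '0x91']

MEM = 0xf3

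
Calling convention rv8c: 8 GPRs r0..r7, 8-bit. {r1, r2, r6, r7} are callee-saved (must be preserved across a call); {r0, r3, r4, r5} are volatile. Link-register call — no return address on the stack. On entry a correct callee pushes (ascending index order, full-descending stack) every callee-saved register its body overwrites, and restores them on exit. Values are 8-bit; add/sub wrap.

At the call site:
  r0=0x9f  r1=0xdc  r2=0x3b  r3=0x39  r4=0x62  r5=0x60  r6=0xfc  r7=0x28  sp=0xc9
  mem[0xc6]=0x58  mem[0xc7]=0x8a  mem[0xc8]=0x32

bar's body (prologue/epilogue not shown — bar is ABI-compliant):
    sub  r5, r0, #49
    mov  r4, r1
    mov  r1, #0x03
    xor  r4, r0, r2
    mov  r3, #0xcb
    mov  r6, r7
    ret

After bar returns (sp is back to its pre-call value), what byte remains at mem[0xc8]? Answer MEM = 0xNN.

prologue: push r1 -> mem[0xc8]=0xdc, sp=0xc8
prologue: push r6 -> mem[0xc7]=0xfc, sp=0xc7
body[0] sub  r5, r0, #49 -> r5=0x6e
body[1] mov  r4, r1 -> r4=0xdc
body[2] mov  r1, #0x03 -> r1=0x03
body[3] xor  r4, r0, r2 -> r4=0xa4
body[4] mov  r3, #0xcb -> r3=0xcb
body[5] mov  r6, r7 -> r6=0x28
epilogue: pop r6=0xfc, sp=0xc8
epilogue: pop r1=0xdc, sp=0xc9
prologue pushed ['r1', 'r6'] at ['0xc8', '0xc7']

MEM = 0xdc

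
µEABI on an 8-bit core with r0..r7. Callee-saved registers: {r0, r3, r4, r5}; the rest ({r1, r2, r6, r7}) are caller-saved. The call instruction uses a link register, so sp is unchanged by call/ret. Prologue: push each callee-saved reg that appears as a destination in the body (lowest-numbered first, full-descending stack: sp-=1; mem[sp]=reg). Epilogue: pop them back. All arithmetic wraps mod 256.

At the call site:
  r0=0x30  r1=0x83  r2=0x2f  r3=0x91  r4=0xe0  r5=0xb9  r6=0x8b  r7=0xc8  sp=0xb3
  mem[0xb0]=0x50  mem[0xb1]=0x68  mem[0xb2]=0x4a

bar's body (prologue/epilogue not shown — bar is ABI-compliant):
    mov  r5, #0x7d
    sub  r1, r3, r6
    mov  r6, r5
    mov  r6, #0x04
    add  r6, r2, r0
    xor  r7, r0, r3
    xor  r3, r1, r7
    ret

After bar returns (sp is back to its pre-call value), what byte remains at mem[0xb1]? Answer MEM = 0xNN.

prologue: push r3 -> mem[0xb2]=0x91, sp=0xb2
prologue: push r5 -> mem[0xb1]=0xb9, sp=0xb1
body[0] mov  r5, #0x7d -> r5=0x7d
body[1] sub  r1, r3, r6 -> r1=0x06
body[2] mov  r6, r5 -> r6=0x7d
body[3] mov  r6, #0x04 -> r6=0x04
body[4] add  r6, r2, r0 -> r6=0x5f
body[5] xor  r7, r0, r3 -> r7=0xa1
body[6] xor  r3, r1, r7 -> r3=0xa7
epilogue: pop r5=0xb9, sp=0xb2
epilogue: pop r3=0x91, sp=0xb3
prologue pushed ['r3', 'r5'] at ['0xb2', '0xb1']

MEM = 0xb9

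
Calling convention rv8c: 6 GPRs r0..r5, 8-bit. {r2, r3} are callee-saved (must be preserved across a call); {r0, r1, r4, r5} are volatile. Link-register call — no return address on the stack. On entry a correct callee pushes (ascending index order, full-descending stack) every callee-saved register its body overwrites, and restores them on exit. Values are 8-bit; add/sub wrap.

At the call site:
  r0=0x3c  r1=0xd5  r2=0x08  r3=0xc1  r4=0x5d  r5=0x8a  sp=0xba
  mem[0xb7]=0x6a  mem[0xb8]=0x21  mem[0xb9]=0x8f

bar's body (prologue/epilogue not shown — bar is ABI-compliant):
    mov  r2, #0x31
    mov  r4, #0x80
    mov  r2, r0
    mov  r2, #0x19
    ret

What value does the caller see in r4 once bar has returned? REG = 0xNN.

REG = 0x80

prologue: push r2 → mem[0xb9]=0x08, sp=0xb9
body[0] mov  r2, #0x31 → r2=0x31
body[1] mov  r4, #0x80 → r4=0x80
body[2] mov  r2, r0 → r2=0x3c
body[3] mov  r2, #0x19 → r2=0x19
epilogue: pop r2=0x08, sp=0xba
r4 is caller-saved → body value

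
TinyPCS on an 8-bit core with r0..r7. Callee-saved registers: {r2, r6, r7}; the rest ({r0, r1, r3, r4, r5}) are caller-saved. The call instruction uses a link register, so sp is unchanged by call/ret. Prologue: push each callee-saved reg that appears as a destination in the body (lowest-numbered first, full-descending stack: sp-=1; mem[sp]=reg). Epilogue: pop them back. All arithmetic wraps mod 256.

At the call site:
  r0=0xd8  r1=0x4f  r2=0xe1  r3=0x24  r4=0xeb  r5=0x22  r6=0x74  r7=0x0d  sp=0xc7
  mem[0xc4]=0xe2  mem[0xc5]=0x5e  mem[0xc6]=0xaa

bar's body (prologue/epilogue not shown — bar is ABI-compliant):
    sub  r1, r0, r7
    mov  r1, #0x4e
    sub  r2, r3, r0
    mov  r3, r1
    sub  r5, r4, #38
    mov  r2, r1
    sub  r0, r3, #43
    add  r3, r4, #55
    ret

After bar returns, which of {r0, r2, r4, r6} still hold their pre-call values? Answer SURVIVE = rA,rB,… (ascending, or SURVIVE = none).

prologue: push r2 -> mem[0xc6]=0xe1, sp=0xc6
body[0] sub  r1, r0, r7 -> r1=0xcb
body[1] mov  r1, #0x4e -> r1=0x4e
body[2] sub  r2, r3, r0 -> r2=0x4c
body[3] mov  r3, r1 -> r3=0x4e
body[4] sub  r5, r4, #38 -> r5=0xc5
body[5] mov  r2, r1 -> r2=0x4e
body[6] sub  r0, r3, #43 -> r0=0x23
body[7] add  r3, r4, #55 -> r3=0x22
epilogue: pop r2=0xe1, sp=0xc7
r0: caller-saved, written=True
r2: callee-saved, written=True
r4: caller-saved, written=False
r6: callee-saved, written=False

SURVIVE = r2,r4,r6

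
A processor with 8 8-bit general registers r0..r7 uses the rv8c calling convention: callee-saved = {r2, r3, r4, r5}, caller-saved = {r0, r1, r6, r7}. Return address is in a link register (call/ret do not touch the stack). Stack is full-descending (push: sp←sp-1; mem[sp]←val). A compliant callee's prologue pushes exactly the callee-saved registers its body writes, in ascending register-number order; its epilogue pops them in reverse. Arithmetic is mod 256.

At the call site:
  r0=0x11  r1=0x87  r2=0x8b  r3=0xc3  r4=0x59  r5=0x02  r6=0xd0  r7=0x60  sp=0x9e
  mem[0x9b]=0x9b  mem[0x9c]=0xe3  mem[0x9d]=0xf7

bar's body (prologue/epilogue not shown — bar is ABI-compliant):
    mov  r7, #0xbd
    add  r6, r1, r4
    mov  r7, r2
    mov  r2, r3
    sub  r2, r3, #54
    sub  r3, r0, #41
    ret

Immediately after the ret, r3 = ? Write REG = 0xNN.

prologue: push r2 -> mem[0x9d]=0x8b, sp=0x9d
prologue: push r3 -> mem[0x9c]=0xc3, sp=0x9c
body[0] mov  r7, #0xbd -> r7=0xbd
body[1] add  r6, r1, r4 -> r6=0xe0
body[2] mov  r7, r2 -> r7=0x8b
body[3] mov  r2, r3 -> r2=0xc3
body[4] sub  r2, r3, #54 -> r2=0x8d
body[5] sub  r3, r0, #41 -> r3=0xe8
epilogue: pop r3=0xc3, sp=0x9d
epilogue: pop r2=0x8b, sp=0x9e
r3 is callee-saved -> restored

REG = 0xc3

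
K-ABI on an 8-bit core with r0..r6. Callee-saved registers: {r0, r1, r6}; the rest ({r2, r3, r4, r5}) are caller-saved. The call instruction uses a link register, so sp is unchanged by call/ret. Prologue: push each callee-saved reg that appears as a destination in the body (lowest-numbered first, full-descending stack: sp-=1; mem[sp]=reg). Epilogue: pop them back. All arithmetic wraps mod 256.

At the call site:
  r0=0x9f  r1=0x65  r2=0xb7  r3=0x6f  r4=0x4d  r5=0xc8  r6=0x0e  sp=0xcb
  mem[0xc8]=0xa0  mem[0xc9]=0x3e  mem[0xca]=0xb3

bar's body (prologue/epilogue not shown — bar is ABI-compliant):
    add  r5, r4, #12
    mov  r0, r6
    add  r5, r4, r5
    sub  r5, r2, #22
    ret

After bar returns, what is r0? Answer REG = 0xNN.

REG = 0x9f

prologue: push r0 -> mem[0xca]=0x9f, sp=0xca
body[0] add  r5, r4, #12 -> r5=0x59
body[1] mov  r0, r6 -> r0=0x0e
body[2] add  r5, r4, r5 -> r5=0xa6
body[3] sub  r5, r2, #22 -> r5=0xa1
epilogue: pop r0=0x9f, sp=0xcb
r0 is callee-saved -> restored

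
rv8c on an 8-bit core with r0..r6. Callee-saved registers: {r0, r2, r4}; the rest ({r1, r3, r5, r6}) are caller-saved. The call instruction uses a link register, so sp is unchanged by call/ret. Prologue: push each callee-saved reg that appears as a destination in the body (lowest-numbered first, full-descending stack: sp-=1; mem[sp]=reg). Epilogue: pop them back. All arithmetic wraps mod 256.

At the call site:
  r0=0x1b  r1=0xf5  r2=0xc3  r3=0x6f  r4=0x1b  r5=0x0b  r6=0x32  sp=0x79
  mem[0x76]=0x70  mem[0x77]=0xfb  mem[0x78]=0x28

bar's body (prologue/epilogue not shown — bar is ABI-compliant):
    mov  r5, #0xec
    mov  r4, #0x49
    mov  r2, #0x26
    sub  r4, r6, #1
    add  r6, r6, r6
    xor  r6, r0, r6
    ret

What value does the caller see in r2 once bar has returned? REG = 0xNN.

REG = 0xc3

prologue: push r2 → mem[0x78]=0xc3, sp=0x78
prologue: push r4 → mem[0x77]=0x1b, sp=0x77
body[0] mov  r5, #0xec → r5=0xec
body[1] mov  r4, #0x49 → r4=0x49
body[2] mov  r2, #0x26 → r2=0x26
body[3] sub  r4, r6, #1 → r4=0x31
body[4] add  r6, r6, r6 → r6=0x64
body[5] xor  r6, r0, r6 → r6=0x7f
epilogue: pop r4=0x1b, sp=0x78
epilogue: pop r2=0xc3, sp=0x79
r2 is callee-saved → restored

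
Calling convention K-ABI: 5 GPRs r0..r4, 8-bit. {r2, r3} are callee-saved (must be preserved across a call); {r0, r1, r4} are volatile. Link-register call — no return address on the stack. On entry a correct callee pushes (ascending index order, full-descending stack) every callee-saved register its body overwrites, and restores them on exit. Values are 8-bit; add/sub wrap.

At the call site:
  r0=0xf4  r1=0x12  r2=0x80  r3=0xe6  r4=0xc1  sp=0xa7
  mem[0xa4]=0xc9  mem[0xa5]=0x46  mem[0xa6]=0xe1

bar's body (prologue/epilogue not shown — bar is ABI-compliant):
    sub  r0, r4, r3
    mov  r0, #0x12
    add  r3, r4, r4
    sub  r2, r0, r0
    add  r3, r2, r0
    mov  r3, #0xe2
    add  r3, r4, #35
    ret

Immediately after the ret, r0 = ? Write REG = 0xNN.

prologue: push r2 → mem[0xa6]=0x80, sp=0xa6
prologue: push r3 → mem[0xa5]=0xe6, sp=0xa5
body[0] sub  r0, r4, r3 → r0=0xdb
body[1] mov  r0, #0x12 → r0=0x12
body[2] add  r3, r4, r4 → r3=0x82
body[3] sub  r2, r0, r0 → r2=0x00
body[4] add  r3, r2, r0 → r3=0x12
body[5] mov  r3, #0xe2 → r3=0xe2
body[6] add  r3, r4, #35 → r3=0xe4
epilogue: pop r3=0xe6, sp=0xa6
epilogue: pop r2=0x80, sp=0xa7
r0 is caller-saved → body value

REG = 0x12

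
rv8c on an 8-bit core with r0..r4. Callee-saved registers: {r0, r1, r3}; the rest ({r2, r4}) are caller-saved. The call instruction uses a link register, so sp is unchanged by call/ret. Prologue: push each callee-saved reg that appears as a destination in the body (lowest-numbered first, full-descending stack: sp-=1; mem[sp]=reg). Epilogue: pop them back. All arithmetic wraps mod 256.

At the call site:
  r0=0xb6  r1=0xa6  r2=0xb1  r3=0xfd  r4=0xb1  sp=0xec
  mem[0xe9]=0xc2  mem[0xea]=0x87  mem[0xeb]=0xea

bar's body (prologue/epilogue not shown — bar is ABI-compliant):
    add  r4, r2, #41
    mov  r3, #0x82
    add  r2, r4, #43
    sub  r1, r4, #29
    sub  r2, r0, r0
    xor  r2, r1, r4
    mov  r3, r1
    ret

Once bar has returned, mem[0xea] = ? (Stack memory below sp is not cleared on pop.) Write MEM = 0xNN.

prologue: push r1 → mem[0xeb]=0xa6, sp=0xeb
prologue: push r3 → mem[0xea]=0xfd, sp=0xea
body[0] add  r4, r2, #41 → r4=0xda
body[1] mov  r3, #0x82 → r3=0x82
body[2] add  r2, r4, #43 → r2=0x05
body[3] sub  r1, r4, #29 → r1=0xbd
body[4] sub  r2, r0, r0 → r2=0x00
body[5] xor  r2, r1, r4 → r2=0x67
body[6] mov  r3, r1 → r3=0xbd
epilogue: pop r3=0xfd, sp=0xeb
epilogue: pop r1=0xa6, sp=0xec
prologue pushed ['r1', 'r3'] at ['0xeb', '0xea']

MEM = 0xfd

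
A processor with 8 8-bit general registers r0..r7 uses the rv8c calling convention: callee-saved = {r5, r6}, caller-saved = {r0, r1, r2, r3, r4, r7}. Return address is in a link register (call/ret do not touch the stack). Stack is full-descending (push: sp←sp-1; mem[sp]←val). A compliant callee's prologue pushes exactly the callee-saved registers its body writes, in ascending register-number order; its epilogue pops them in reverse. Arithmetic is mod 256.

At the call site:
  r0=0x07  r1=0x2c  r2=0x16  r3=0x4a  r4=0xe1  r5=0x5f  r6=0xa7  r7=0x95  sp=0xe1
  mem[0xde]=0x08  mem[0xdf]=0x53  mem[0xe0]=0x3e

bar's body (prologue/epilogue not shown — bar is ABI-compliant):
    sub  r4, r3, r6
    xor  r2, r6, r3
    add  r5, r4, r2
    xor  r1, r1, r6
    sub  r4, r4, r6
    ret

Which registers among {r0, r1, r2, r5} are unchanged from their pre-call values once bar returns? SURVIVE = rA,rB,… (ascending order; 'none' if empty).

prologue: push r5 → mem[0xe0]=0x5f, sp=0xe0
body[0] sub  r4, r3, r6 → r4=0xa3
body[1] xor  r2, r6, r3 → r2=0xed
body[2] add  r5, r4, r2 → r5=0x90
body[3] xor  r1, r1, r6 → r1=0x8b
body[4] sub  r4, r4, r6 → r4=0xfc
epilogue: pop r5=0x5f, sp=0xe1
r0: caller-saved, written=False
r1: caller-saved, written=True
r2: caller-saved, written=True
r5: callee-saved, written=True

SURVIVE = r0,r5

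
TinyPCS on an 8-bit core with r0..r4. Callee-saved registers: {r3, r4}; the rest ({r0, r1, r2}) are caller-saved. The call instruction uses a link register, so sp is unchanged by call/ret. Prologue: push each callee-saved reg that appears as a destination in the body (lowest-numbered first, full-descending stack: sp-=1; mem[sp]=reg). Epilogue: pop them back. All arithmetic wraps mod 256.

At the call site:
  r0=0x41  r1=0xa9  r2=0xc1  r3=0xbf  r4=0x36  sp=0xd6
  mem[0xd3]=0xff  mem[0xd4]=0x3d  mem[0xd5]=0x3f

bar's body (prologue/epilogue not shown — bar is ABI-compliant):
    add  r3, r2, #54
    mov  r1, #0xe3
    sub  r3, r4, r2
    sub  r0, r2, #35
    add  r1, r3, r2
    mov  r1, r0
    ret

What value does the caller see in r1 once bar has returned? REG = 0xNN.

REG = 0x9e

prologue: push r3 → mem[0xd5]=0xbf, sp=0xd5
body[0] add  r3, r2, #54 → r3=0xf7
body[1] mov  r1, #0xe3 → r1=0xe3
body[2] sub  r3, r4, r2 → r3=0x75
body[3] sub  r0, r2, #35 → r0=0x9e
body[4] add  r1, r3, r2 → r1=0x36
body[5] mov  r1, r0 → r1=0x9e
epilogue: pop r3=0xbf, sp=0xd6
r1 is caller-saved → body value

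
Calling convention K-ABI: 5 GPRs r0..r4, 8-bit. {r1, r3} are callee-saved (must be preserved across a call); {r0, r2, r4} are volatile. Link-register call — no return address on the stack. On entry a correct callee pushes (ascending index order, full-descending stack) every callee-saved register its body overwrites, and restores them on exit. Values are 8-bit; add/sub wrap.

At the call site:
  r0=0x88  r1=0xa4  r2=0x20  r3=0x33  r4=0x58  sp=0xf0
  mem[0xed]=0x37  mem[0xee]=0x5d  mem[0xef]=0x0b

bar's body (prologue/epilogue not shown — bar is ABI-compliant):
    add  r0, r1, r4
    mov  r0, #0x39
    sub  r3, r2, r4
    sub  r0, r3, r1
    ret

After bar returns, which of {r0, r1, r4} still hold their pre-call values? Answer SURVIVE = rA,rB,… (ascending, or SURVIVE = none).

SURVIVE = r1,r4

prologue: push r3 -> mem[0xef]=0x33, sp=0xef
body[0] add  r0, r1, r4 -> r0=0xfc
body[1] mov  r0, #0x39 -> r0=0x39
body[2] sub  r3, r2, r4 -> r3=0xc8
body[3] sub  r0, r3, r1 -> r0=0x24
epilogue: pop r3=0x33, sp=0xf0
r0: caller-saved, written=True
r1: callee-saved, written=False
r4: caller-saved, written=False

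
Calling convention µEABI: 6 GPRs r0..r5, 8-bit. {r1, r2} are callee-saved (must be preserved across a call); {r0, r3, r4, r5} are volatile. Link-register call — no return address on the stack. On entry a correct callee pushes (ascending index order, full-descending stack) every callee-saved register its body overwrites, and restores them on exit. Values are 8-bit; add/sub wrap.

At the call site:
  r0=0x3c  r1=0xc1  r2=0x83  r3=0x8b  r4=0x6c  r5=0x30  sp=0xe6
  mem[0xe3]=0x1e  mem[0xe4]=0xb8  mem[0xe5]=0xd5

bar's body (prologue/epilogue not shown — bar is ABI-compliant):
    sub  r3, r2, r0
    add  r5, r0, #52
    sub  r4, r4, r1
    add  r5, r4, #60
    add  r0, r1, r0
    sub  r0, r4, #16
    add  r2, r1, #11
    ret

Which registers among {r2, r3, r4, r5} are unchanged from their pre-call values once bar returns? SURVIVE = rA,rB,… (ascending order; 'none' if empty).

SURVIVE = r2

prologue: push r2 -> mem[0xe5]=0x83, sp=0xe5
body[0] sub  r3, r2, r0 -> r3=0x47
body[1] add  r5, r0, #52 -> r5=0x70
body[2] sub  r4, r4, r1 -> r4=0xab
body[3] add  r5, r4, #60 -> r5=0xe7
body[4] add  r0, r1, r0 -> r0=0xfd
body[5] sub  r0, r4, #16 -> r0=0x9b
body[6] add  r2, r1, #11 -> r2=0xcc
epilogue: pop r2=0x83, sp=0xe6
r2: callee-saved, written=True
r3: caller-saved, written=True
r4: caller-saved, written=True
r5: caller-saved, written=True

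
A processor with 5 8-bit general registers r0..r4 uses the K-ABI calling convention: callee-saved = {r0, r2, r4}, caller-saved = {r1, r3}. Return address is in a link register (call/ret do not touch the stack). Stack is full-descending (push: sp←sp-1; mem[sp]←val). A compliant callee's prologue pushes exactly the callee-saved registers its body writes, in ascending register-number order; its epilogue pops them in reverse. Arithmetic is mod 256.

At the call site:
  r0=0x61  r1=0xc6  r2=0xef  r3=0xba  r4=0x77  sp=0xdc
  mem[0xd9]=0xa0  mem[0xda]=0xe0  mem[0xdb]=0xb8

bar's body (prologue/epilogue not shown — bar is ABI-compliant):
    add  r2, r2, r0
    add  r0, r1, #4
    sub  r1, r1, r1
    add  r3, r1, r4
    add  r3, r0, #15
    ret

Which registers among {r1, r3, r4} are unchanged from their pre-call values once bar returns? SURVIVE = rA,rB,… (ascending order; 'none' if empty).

prologue: push r0 -> mem[0xdb]=0x61, sp=0xdb
prologue: push r2 -> mem[0xda]=0xef, sp=0xda
body[0] add  r2, r2, r0 -> r2=0x50
body[1] add  r0, r1, #4 -> r0=0xca
body[2] sub  r1, r1, r1 -> r1=0x00
body[3] add  r3, r1, r4 -> r3=0x77
body[4] add  r3, r0, #15 -> r3=0xd9
epilogue: pop r2=0xef, sp=0xdb
epilogue: pop r0=0x61, sp=0xdc
r1: caller-saved, written=True
r3: caller-saved, written=True
r4: callee-saved, written=False

SURVIVE = r4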